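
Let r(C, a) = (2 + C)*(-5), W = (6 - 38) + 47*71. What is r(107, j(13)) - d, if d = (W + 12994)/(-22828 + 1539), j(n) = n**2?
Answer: -11586206/21289 ≈ -544.23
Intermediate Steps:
W = 3305 (W = -32 + 3337 = 3305)
r(C, a) = -10 - 5*C
d = -16299/21289 (d = (3305 + 12994)/(-22828 + 1539) = 16299/(-21289) = 16299*(-1/21289) = -16299/21289 ≈ -0.76561)
r(107, j(13)) - d = (-10 - 5*107) - 1*(-16299/21289) = (-10 - 535) + 16299/21289 = -545 + 16299/21289 = -11586206/21289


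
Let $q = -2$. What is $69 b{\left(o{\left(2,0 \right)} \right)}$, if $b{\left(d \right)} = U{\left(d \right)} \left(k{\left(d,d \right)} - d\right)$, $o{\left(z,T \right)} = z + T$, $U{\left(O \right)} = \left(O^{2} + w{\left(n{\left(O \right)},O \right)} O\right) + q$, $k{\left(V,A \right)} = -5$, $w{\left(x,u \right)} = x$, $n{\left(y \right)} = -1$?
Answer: $0$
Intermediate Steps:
$U{\left(O \right)} = -2 + O^{2} - O$ ($U{\left(O \right)} = \left(O^{2} - O\right) - 2 = -2 + O^{2} - O$)
$o{\left(z,T \right)} = T + z$
$b{\left(d \right)} = \left(-5 - d\right) \left(-2 + d^{2} - d\right)$ ($b{\left(d \right)} = \left(-2 + d^{2} - d\right) \left(-5 - d\right) = \left(-5 - d\right) \left(-2 + d^{2} - d\right)$)
$69 b{\left(o{\left(2,0 \right)} \right)} = 69 \left(5 + \left(0 + 2\right)\right) \left(2 + \left(0 + 2\right) - \left(0 + 2\right)^{2}\right) = 69 \left(5 + 2\right) \left(2 + 2 - 2^{2}\right) = 69 \cdot 7 \left(2 + 2 - 4\right) = 69 \cdot 7 \cdot 0 = 69 \cdot 0 = 0$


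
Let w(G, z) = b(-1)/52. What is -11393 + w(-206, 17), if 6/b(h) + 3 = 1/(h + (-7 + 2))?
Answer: -2814080/247 ≈ -11393.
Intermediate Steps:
b(h) = 6/(-3 + 1/(-5 + h)) (b(h) = 6/(-3 + 1/(h + (-7 + 2))) = 6/(-3 + 1/(h - 5)) = 6/(-3 + 1/(-5 + h)))
w(G, z) = -9/247 (w(G, z) = (6*(5 - 1*(-1))/(-16 + 3*(-1)))/52 = (6*(5 + 1)/(-16 - 3))*(1/52) = (6*6/(-19))*(1/52) = (6*(-1/19)*6)*(1/52) = -36/19*1/52 = -9/247)
-11393 + w(-206, 17) = -11393 - 9/247 = -2814080/247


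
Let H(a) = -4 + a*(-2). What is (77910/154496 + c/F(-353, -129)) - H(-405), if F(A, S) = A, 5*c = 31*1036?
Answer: -112304373513/136342720 ≈ -823.69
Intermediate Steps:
c = 32116/5 (c = (31*1036)/5 = (⅕)*32116 = 32116/5 ≈ 6423.2)
H(a) = -4 - 2*a
(77910/154496 + c/F(-353, -129)) - H(-405) = (77910/154496 + (32116/5)/(-353)) - (-4 - 2*(-405)) = (77910*(1/154496) + (32116/5)*(-1/353)) - (-4 + 810) = (38955/77248 - 32116/1765) - 1*806 = -2412141193/136342720 - 806 = -112304373513/136342720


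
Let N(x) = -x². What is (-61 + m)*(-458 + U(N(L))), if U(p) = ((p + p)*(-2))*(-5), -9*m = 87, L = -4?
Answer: 164936/3 ≈ 54979.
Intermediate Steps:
m = -29/3 (m = -⅑*87 = -29/3 ≈ -9.6667)
U(p) = 20*p (U(p) = ((2*p)*(-2))*(-5) = -4*p*(-5) = 20*p)
(-61 + m)*(-458 + U(N(L))) = (-61 - 29/3)*(-458 + 20*(-1*(-4)²)) = -212*(-458 + 20*(-1*16))/3 = -212*(-458 + 20*(-16))/3 = -212*(-458 - 320)/3 = -212/3*(-778) = 164936/3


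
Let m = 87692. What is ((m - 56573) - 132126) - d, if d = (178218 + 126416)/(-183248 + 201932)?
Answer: -943759711/9342 ≈ -1.0102e+5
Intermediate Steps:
d = 152317/9342 (d = 304634/18684 = 304634*(1/18684) = 152317/9342 ≈ 16.305)
((m - 56573) - 132126) - d = ((87692 - 56573) - 132126) - 1*152317/9342 = (31119 - 132126) - 152317/9342 = -101007 - 152317/9342 = -943759711/9342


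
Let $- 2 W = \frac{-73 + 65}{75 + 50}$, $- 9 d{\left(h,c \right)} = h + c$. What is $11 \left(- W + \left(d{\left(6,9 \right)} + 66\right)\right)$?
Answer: $\frac{265243}{375} \approx 707.31$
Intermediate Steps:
$d{\left(h,c \right)} = - \frac{c}{9} - \frac{h}{9}$ ($d{\left(h,c \right)} = - \frac{h + c}{9} = - \frac{c + h}{9} = - \frac{c}{9} - \frac{h}{9}$)
$W = \frac{4}{125}$ ($W = - \frac{\left(-73 + 65\right) \frac{1}{75 + 50}}{2} = - \frac{\left(-8\right) \frac{1}{125}}{2} = \left(- \frac{1}{2}\right) \left(- \frac{8}{125}\right) = \frac{4}{125} \approx 0.032$)
$11 \left(- W + \left(d{\left(6,9 \right)} + 66\right)\right) = 11 \left(\left(-1\right) \frac{4}{125} + \left(\left(\left(- \frac{1}{9}\right) 9 - \frac{2}{3}\right) + 66\right)\right) = 11 \left(- \frac{4}{125} + \left(\left(-1 - \frac{2}{3}\right) + 66\right)\right) = 11 \left(- \frac{4}{125} + \left(- \frac{5}{3} + 66\right)\right) = 11 \left(- \frac{4}{125} + \frac{193}{3}\right) = 11 \cdot \frac{24113}{375} = \frac{265243}{375}$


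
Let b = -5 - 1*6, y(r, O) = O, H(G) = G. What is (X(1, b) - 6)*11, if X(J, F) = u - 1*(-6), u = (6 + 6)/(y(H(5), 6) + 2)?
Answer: 33/2 ≈ 16.500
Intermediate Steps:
b = -11 (b = -5 - 6 = -11)
u = 3/2 (u = (6 + 6)/(6 + 2) = 12/8 = 12*(⅛) = 3/2 ≈ 1.5000)
X(J, F) = 15/2 (X(J, F) = 3/2 - 1*(-6) = 3/2 + 6 = 15/2)
(X(1, b) - 6)*11 = (15/2 - 6)*11 = (3/2)*11 = 33/2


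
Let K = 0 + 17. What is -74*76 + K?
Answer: -5607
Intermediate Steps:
K = 17
-74*76 + K = -74*76 + 17 = -5624 + 17 = -5607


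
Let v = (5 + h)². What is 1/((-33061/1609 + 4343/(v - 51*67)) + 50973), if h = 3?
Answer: 5394977/274880321201 ≈ 1.9627e-5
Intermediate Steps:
v = 64 (v = (5 + 3)² = 8² = 64)
1/((-33061/1609 + 4343/(v - 51*67)) + 50973) = 1/((-33061/1609 + 4343/(64 - 51*67)) + 50973) = 1/((-33061*1/1609 + 4343/(64 - 3417)) + 50973) = 1/((-33061/1609 + 4343/(-3353)) + 50973) = 1/((-33061/1609 + 4343*(-1/3353)) + 50973) = 1/((-33061/1609 - 4343/3353) + 50973) = 1/(-117841420/5394977 + 50973) = 1/(274880321201/5394977) = 5394977/274880321201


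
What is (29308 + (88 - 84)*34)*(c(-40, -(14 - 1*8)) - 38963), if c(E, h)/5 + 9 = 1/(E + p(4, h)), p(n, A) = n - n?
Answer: -2297110465/2 ≈ -1.1486e+9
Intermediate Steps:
p(n, A) = 0
c(E, h) = -45 + 5/E (c(E, h) = -45 + 5/(E + 0) = -45 + 5/E)
(29308 + (88 - 84)*34)*(c(-40, -(14 - 1*8)) - 38963) = (29308 + (88 - 84)*34)*((-45 + 5/(-40)) - 38963) = (29308 + 4*34)*((-45 + 5*(-1/40)) - 38963) = (29308 + 136)*((-45 - ⅛) - 38963) = 29444*(-361/8 - 38963) = 29444*(-312065/8) = -2297110465/2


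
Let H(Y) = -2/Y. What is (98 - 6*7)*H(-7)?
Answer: 16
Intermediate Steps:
(98 - 6*7)*H(-7) = (98 - 6*7)*(-2/(-7)) = (98 - 42)*(-2*(-⅐)) = 56*(2/7) = 16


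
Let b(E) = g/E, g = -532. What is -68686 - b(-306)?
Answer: -10509224/153 ≈ -68688.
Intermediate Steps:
b(E) = -532/E
-68686 - b(-306) = -68686 - (-532)/(-306) = -68686 - (-532)*(-1)/306 = -68686 - 1*266/153 = -68686 - 266/153 = -10509224/153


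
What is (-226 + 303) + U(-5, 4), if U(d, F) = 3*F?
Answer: 89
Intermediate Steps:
(-226 + 303) + U(-5, 4) = (-226 + 303) + 3*4 = 77 + 12 = 89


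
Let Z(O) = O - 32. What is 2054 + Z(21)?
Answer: 2043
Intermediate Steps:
Z(O) = -32 + O
2054 + Z(21) = 2054 + (-32 + 21) = 2054 - 11 = 2043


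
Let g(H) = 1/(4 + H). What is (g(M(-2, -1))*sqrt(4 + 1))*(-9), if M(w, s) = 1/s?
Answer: -3*sqrt(5) ≈ -6.7082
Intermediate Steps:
(g(M(-2, -1))*sqrt(4 + 1))*(-9) = (sqrt(4 + 1)/(4 + 1/(-1)))*(-9) = (sqrt(5)/(4 - 1))*(-9) = (sqrt(5)/3)*(-9) = -3*sqrt(5)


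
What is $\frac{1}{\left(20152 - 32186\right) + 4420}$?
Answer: $- \frac{1}{7614} \approx -0.00013134$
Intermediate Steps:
$\frac{1}{\left(20152 - 32186\right) + 4420} = \frac{1}{-12034 + 4420} = \frac{1}{-7614} = - \frac{1}{7614}$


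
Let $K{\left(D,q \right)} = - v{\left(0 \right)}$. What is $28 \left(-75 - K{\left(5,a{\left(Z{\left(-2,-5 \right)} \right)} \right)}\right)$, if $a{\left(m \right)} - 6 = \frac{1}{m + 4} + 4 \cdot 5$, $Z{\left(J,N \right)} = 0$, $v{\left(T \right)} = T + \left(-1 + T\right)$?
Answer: $-2128$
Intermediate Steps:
$v{\left(T \right)} = -1 + 2 T$
$a{\left(m \right)} = 26 + \frac{1}{4 + m}$ ($a{\left(m \right)} = 6 + \left(\frac{1}{m + 4} + 4 \cdot 5\right) = 6 + \left(\frac{1}{4 + m} + 20\right) = 6 + \left(20 + \frac{1}{4 + m}\right) = 26 + \frac{1}{4 + m}$)
$K{\left(D,q \right)} = 1$ ($K{\left(D,q \right)} = - (-1 + 2 \cdot 0) = - (-1 + 0) = \left(-1\right) \left(-1\right) = 1$)
$28 \left(-75 - K{\left(5,a{\left(Z{\left(-2,-5 \right)} \right)} \right)}\right) = 28 \left(-75 - 1\right) = 28 \left(-76\right) = -2128$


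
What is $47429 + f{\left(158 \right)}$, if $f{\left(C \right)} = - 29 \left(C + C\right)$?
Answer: $38265$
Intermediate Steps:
$f{\left(C \right)} = - 58 C$ ($f{\left(C \right)} = - 29 \cdot 2 C = - 58 C$)
$47429 + f{\left(158 \right)} = 47429 - 9164 = 38265$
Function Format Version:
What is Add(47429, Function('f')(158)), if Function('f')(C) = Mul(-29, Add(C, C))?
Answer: 38265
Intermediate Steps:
Function('f')(C) = Mul(-58, C) (Function('f')(C) = Mul(-29, Mul(2, C)) = Mul(-58, C))
Add(47429, Function('f')(158)) = Add(47429, Mul(-58, 158)) = Add(47429, -9164) = 38265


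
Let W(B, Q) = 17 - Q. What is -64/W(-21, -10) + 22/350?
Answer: -10903/4725 ≈ -2.3075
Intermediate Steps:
-64/W(-21, -10) + 22/350 = -64/(17 - 1*(-10)) + 22/350 = -64/(17 + 10) + 22*(1/350) = -64/27 + 11/175 = -10903/4725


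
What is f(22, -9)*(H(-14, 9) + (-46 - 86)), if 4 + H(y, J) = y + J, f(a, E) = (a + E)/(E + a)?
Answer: -141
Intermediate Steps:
f(a, E) = 1 (f(a, E) = (E + a)/(E + a) = 1)
H(y, J) = -4 + J + y (H(y, J) = -4 + (y + J) = -4 + (J + y) = -4 + J + y)
f(22, -9)*(H(-14, 9) + (-46 - 86)) = 1*((-4 + 9 - 14) + (-46 - 86)) = 1*(-9 - 132) = 1*(-141) = -141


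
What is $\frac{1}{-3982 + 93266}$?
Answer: $\frac{1}{89284} \approx 1.12 \cdot 10^{-5}$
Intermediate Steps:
$\frac{1}{-3982 + 93266} = \frac{1}{89284}$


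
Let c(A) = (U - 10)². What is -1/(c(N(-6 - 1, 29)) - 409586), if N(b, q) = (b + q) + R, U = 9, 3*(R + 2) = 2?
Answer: 1/409585 ≈ 2.4415e-6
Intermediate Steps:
R = -4/3 (R = -2 + (⅓)*2 = -2 + ⅔ = -4/3 ≈ -1.3333)
N(b, q) = -4/3 + b + q (N(b, q) = (b + q) - 4/3 = -4/3 + b + q)
c(A) = 1 (c(A) = (9 - 10)² = (-1)² = 1)
-1/(c(N(-6 - 1, 29)) - 409586) = -1/(1 - 409586) = -1/(-409585) = -1*(-1/409585) = 1/409585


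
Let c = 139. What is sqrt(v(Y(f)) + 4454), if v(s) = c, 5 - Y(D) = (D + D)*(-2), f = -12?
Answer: sqrt(4593) ≈ 67.772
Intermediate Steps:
Y(D) = 5 + 4*D (Y(D) = 5 - (D + D)*(-2) = 5 - 2*D*(-2) = 5 - (-4)*D = 5 + 4*D)
v(s) = 139
sqrt(v(Y(f)) + 4454) = sqrt(139 + 4454) = sqrt(4593)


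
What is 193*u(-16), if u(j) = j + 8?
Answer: -1544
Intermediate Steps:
u(j) = 8 + j
193*u(-16) = 193*(8 - 16) = 193*(-8) = -1544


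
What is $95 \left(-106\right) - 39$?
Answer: $-10109$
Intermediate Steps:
$95 \left(-106\right) - 39 = -10070 + \left(-46 + 7\right) = -10070 - 39 = -10109$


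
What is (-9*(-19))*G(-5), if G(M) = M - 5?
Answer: -1710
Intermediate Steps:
G(M) = -5 + M
(-9*(-19))*G(-5) = (-9*(-19))*(-5 - 5) = 171*(-10) = -1710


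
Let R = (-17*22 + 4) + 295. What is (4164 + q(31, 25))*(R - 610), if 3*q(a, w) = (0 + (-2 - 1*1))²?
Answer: -2854395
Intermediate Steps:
R = -75 (R = (-374 + 4) + 295 = -370 + 295 = -75)
q(a, w) = 3 (q(a, w) = (0 + (-2 - 1*1))²/3 = (0 + (-2 - 1))²/3 = (0 - 3)²/3 = (⅓)*(-3)² = (⅓)*9 = 3)
(4164 + q(31, 25))*(R - 610) = (4164 + 3)*(-75 - 610) = 4167*(-685) = -2854395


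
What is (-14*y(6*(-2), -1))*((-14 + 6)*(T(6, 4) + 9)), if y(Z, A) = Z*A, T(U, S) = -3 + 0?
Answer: 8064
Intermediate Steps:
T(U, S) = -3
y(Z, A) = A*Z
(-14*y(6*(-2), -1))*((-14 + 6)*(T(6, 4) + 9)) = (-(-14)*6*(-2))*((-14 + 6)*(-3 + 9)) = (-(-14)*(-12))*(-8*6) = -14*12*(-48) = -168*(-48) = 8064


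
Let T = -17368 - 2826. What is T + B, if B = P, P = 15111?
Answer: -5083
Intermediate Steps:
T = -20194
B = 15111
T + B = -20194 + 15111 = -5083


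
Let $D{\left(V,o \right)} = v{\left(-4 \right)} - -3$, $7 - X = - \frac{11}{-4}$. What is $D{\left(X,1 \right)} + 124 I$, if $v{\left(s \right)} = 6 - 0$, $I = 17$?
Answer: $2117$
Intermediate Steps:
$v{\left(s \right)} = 6$ ($v{\left(s \right)} = 6 + 0 = 6$)
$X = \frac{17}{4}$ ($X = 7 - - \frac{11}{-4} = 7 - \left(-11\right) \left(- \frac{1}{4}\right) = 7 - \frac{11}{4} = \frac{17}{4} \approx 4.25$)
$D{\left(V,o \right)} = 9$ ($D{\left(V,o \right)} = 6 - -3 = 6 + 3 = 9$)
$D{\left(X,1 \right)} + 124 I = 9 + 124 \cdot 17 = 9 + 2108 = 2117$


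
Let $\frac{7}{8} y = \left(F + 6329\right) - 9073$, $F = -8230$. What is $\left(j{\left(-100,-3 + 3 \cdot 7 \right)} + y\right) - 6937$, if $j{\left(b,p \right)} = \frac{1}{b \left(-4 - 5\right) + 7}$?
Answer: $- \frac{123670350}{6349} \approx -19479.0$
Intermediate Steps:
$y = - \frac{87792}{7}$ ($y = \frac{8 \left(\left(-8230 + 6329\right) - 9073\right)}{7} = \frac{8 \left(-1901 - 9073\right)}{7} = \frac{8}{7} \left(-10974\right) = - \frac{87792}{7} \approx -12542.0$)
$j{\left(b,p \right)} = \frac{1}{7 - 9 b}$ ($j{\left(b,p \right)} = \frac{1}{b \left(-9\right) + 7} = \frac{1}{- 9 b + 7} = \frac{1}{7 - 9 b}$)
$\left(j{\left(-100,-3 + 3 \cdot 7 \right)} + y\right) - 6937 = \left(- \frac{1}{-7 + 9 \left(-100\right)} - \frac{87792}{7}\right) - 6937 = \left(- \frac{1}{-7 - 900} - \frac{87792}{7}\right) - 6937 = \left(- \frac{1}{-907} - \frac{87792}{7}\right) - 6937 = \left(\left(-1\right) \left(- \frac{1}{907}\right) - \frac{87792}{7}\right) - 6937 = \left(\frac{1}{907} - \frac{87792}{7}\right) - 6937 = - \frac{79627337}{6349} - 6937 = - \frac{123670350}{6349}$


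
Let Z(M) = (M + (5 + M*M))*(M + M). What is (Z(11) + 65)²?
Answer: 9480241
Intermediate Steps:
Z(M) = 2*M*(5 + M + M²) (Z(M) = (M + (5 + M²))*(2*M) = (5 + M + M²)*(2*M) = 2*M*(5 + M + M²))
(Z(11) + 65)² = (2*11*(5 + 11 + 11²) + 65)² = (2*11*(5 + 11 + 121) + 65)² = (2*11*137 + 65)² = (3014 + 65)² = 3079² = 9480241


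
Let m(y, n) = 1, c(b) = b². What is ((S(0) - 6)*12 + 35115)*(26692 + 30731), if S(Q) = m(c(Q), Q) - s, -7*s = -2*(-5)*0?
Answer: 2012963265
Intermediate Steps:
s = 0 (s = -(-2*(-5))*0/7 = -10*0/7 = -⅐*0 = 0)
S(Q) = 1 (S(Q) = 1 - 1*0 = 1 + 0 = 1)
((S(0) - 6)*12 + 35115)*(26692 + 30731) = ((1 - 6)*12 + 35115)*(26692 + 30731) = (-5*12 + 35115)*57423 = (-60 + 35115)*57423 = 35055*57423 = 2012963265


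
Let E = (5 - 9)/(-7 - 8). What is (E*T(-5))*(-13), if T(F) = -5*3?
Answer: 52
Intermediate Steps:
T(F) = -15
E = 4/15 (E = -4/(-15) = -4*(-1/15) = 4/15 ≈ 0.26667)
(E*T(-5))*(-13) = ((4/15)*(-15))*(-13) = -4*(-13) = 52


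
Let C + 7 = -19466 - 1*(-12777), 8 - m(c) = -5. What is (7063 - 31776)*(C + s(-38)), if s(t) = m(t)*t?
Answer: 177686470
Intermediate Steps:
m(c) = 13 (m(c) = 8 - 1*(-5) = 8 + 5 = 13)
s(t) = 13*t
C = -6696 (C = -7 + (-19466 - 1*(-12777)) = -7 + (-19466 + 12777) = -7 - 6689 = -6696)
(7063 - 31776)*(C + s(-38)) = (7063 - 31776)*(-6696 + 13*(-38)) = -24713*(-6696 - 494) = -24713*(-7190) = 177686470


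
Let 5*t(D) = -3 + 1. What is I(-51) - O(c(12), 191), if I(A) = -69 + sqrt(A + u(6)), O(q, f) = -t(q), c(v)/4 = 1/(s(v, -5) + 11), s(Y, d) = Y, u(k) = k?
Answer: -347/5 + 3*I*sqrt(5) ≈ -69.4 + 6.7082*I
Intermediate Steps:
t(D) = -2/5 (t(D) = (-3 + 1)/5 = (1/5)*(-2) = -2/5)
c(v) = 4/(11 + v) (c(v) = 4/(v + 11) = 4/(11 + v))
O(q, f) = 2/5 (O(q, f) = -1*(-2/5) = 2/5)
I(A) = -69 + sqrt(6 + A) (I(A) = -69 + sqrt(A + 6) = -69 + sqrt(6 + A))
I(-51) - O(c(12), 191) = (-69 + sqrt(6 - 51)) - 1*2/5 = (-69 + sqrt(-45)) - 2/5 = (-69 + 3*I*sqrt(5)) - 2/5 = -347/5 + 3*I*sqrt(5)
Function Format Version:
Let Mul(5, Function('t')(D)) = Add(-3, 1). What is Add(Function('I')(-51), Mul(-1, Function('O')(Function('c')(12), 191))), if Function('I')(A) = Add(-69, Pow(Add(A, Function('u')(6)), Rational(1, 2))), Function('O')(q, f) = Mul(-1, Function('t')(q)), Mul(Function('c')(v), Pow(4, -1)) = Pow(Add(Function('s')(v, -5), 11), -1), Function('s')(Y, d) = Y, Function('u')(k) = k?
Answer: Add(Rational(-347, 5), Mul(3, I, Pow(5, Rational(1, 2)))) ≈ Add(-69.400, Mul(6.7082, I))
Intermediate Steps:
Function('t')(D) = Rational(-2, 5) (Function('t')(D) = Mul(Rational(1, 5), Add(-3, 1)) = Mul(Rational(1, 5), -2) = Rational(-2, 5))
Function('c')(v) = Mul(4, Pow(Add(11, v), -1)) (Function('c')(v) = Mul(4, Pow(Add(v, 11), -1)) = Mul(4, Pow(Add(11, v), -1)))
Function('O')(q, f) = Rational(2, 5) (Function('O')(q, f) = Mul(-1, Rational(-2, 5)) = Rational(2, 5))
Function('I')(A) = Add(-69, Pow(Add(6, A), Rational(1, 2))) (Function('I')(A) = Add(-69, Pow(Add(A, 6), Rational(1, 2))) = Add(-69, Pow(Add(6, A), Rational(1, 2))))
Add(Function('I')(-51), Mul(-1, Function('O')(Function('c')(12), 191))) = Add(Add(-69, Pow(Add(6, -51), Rational(1, 2))), Mul(-1, Rational(2, 5))) = Add(Add(-69, Pow(-45, Rational(1, 2))), Rational(-2, 5)) = Add(Add(-69, Mul(3, I, Pow(5, Rational(1, 2)))), Rational(-2, 5)) = Add(Rational(-347, 5), Mul(3, I, Pow(5, Rational(1, 2))))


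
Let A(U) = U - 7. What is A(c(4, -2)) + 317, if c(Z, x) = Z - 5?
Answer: 309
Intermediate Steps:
c(Z, x) = -5 + Z
A(U) = -7 + U
A(c(4, -2)) + 317 = (-7 + (-5 + 4)) + 317 = (-7 - 1) + 317 = -8 + 317 = 309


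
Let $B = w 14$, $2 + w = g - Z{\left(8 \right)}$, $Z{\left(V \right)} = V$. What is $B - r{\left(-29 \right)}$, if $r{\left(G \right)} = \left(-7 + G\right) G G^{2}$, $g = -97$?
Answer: $-879502$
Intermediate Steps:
$r{\left(G \right)} = G^{3} \left(-7 + G\right)$ ($r{\left(G \right)} = G \left(-7 + G\right) G^{2} = G^{3} \left(-7 + G\right)$)
$w = -107$ ($w = -2 - 105 = -107$)
$B = -1498$ ($B = \left(-107\right) 14 = -1498$)
$B - r{\left(-29 \right)} = -1498 - \left(-29\right)^{3} \left(-7 - 29\right) = -1498 - \left(-24389\right) \left(-36\right) = -1498 - 878004 = -879502$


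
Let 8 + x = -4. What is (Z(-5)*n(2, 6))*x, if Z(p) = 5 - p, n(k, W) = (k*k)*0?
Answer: 0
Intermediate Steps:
x = -12 (x = -8 - 4 = -12)
n(k, W) = 0 (n(k, W) = k**2*0 = 0)
(Z(-5)*n(2, 6))*x = ((5 - 1*(-5))*0)*(-12) = ((5 + 5)*0)*(-12) = (10*0)*(-12) = 0*(-12) = 0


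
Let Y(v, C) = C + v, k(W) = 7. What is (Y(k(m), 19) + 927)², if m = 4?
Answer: 908209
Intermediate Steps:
(Y(k(m), 19) + 927)² = ((19 + 7) + 927)² = (26 + 927)² = 953² = 908209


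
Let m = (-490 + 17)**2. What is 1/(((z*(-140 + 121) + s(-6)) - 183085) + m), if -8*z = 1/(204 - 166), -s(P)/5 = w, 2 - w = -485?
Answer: 16/611345 ≈ 2.6172e-5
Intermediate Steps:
w = 487 (w = 2 - 1*(-485) = 2 + 485 = 487)
s(P) = -2435 (s(P) = -5*487 = -2435)
z = -1/304 (z = -1/(8*(204 - 166)) = -1/8/38 = -1/8*1/38 = -1/304 ≈ -0.0032895)
m = 223729 (m = (-473)**2 = 223729)
1/(((z*(-140 + 121) + s(-6)) - 183085) + m) = 1/(((-(-140 + 121)/304 - 2435) - 183085) + 223729) = 1/(((-1/304*(-19) - 2435) - 183085) + 223729) = 1/(((1/16 - 2435) - 183085) + 223729) = 1/((-38959/16 - 183085) + 223729) = 1/(-2968319/16 + 223729) = 1/(611345/16) = 16/611345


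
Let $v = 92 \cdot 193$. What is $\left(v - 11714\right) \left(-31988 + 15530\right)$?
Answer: $-99439236$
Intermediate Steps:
$v = 17756$
$\left(v - 11714\right) \left(-31988 + 15530\right) = \left(17756 - 11714\right) \left(-31988 + 15530\right) = 6042 \left(-16458\right) = -99439236$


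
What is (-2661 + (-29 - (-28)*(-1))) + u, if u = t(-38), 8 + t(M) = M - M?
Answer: -2726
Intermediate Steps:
t(M) = -8 (t(M) = -8 + (M - M) = -8 + 0 = -8)
u = -8
(-2661 + (-29 - (-28)*(-1))) + u = (-2661 + (-29 - (-28)*(-1))) - 8 = (-2661 + (-29 - 7*4)) - 8 = (-2661 + (-29 - 28)) - 8 = (-2661 - 57) - 8 = -2718 - 8 = -2726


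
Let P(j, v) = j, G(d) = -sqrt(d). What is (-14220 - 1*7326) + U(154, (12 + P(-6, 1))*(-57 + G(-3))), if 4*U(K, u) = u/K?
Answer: -6636339/308 - 3*I*sqrt(3)/308 ≈ -21547.0 - 0.016871*I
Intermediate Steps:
U(K, u) = u/(4*K) (U(K, u) = (u/K)/4 = u/(4*K))
(-14220 - 1*7326) + U(154, (12 + P(-6, 1))*(-57 + G(-3))) = (-14220 - 1*7326) + (1/4)*((12 - 6)*(-57 - sqrt(-3)))/154 = (-14220 - 7326) + (1/4)*(6*(-57 - I*sqrt(3)))*(1/154) = -21546 + (1/4)*(6*(-57 - I*sqrt(3)))*(1/154) = -21546 + (1/4)*(-342 - 6*I*sqrt(3))*(1/154) = -21546 + (-171/308 - 3*I*sqrt(3)/308) = -6636339/308 - 3*I*sqrt(3)/308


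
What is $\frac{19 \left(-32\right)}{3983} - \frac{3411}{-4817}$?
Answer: $\frac{10657277}{19186111} \approx 0.55547$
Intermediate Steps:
$\frac{19 \left(-32\right)}{3983} - \frac{3411}{-4817} = \left(-608\right) \frac{1}{3983} - - \frac{3411}{4817} = - \frac{608}{3983} + \frac{3411}{4817} = \frac{10657277}{19186111}$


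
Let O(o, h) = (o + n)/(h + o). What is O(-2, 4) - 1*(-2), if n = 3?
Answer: 5/2 ≈ 2.5000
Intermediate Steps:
O(o, h) = (3 + o)/(h + o) (O(o, h) = (o + 3)/(h + o) = (3 + o)/(h + o))
O(-2, 4) - 1*(-2) = (3 - 2)/(4 - 2) - 1*(-2) = 1/2 + 2 = 5/2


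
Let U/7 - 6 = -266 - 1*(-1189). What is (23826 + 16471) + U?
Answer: 46800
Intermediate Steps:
U = 6503 (U = 42 + 7*(-266 - 1*(-1189)) = 42 + 7*(-266 + 1189) = 42 + 7*923 = 42 + 6461 = 6503)
(23826 + 16471) + U = (23826 + 16471) + 6503 = 40297 + 6503 = 46800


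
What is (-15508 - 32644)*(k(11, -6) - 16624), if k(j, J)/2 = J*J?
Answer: 797011904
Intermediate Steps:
k(j, J) = 2*J² (k(j, J) = 2*(J*J) = 2*J²)
(-15508 - 32644)*(k(11, -6) - 16624) = (-15508 - 32644)*(2*(-6)² - 16624) = -48152*(2*36 - 16624) = -48152*(72 - 16624) = -48152*(-16552) = 797011904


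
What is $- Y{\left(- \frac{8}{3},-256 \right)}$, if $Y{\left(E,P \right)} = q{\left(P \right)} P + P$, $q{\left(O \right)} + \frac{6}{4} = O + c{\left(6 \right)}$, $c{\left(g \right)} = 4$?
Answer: $-64640$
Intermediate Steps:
$q{\left(O \right)} = \frac{5}{2} + O$ ($q{\left(O \right)} = - \frac{3}{2} + \left(O + 4\right) = - \frac{3}{2} + \left(4 + O\right) = \frac{5}{2} + O$)
$Y{\left(E,P \right)} = P + P \left(\frac{5}{2} + P\right)$ ($Y{\left(E,P \right)} = \left(\frac{5}{2} + P\right) P + P = P \left(\frac{5}{2} + P\right) + P = P + P \left(\frac{5}{2} + P\right)$)
$- Y{\left(- \frac{8}{3},-256 \right)} = - \frac{\left(-256\right) \left(7 + 2 \left(-256\right)\right)}{2} = - \frac{\left(-256\right) \left(7 - 512\right)}{2} = - \frac{\left(-256\right) \left(-505\right)}{2} = \left(-1\right) 64640 = -64640$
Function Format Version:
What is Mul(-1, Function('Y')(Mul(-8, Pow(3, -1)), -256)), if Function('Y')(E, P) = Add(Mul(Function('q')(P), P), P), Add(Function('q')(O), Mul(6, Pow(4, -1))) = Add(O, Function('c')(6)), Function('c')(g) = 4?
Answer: -64640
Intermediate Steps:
Function('q')(O) = Add(Rational(5, 2), O) (Function('q')(O) = Add(Rational(-3, 2), Add(O, 4)) = Add(Rational(-3, 2), Add(4, O)) = Add(Rational(5, 2), O))
Function('Y')(E, P) = Add(P, Mul(P, Add(Rational(5, 2), P))) (Function('Y')(E, P) = Add(Mul(Add(Rational(5, 2), P), P), P) = Add(Mul(P, Add(Rational(5, 2), P)), P) = Add(P, Mul(P, Add(Rational(5, 2), P))))
Mul(-1, Function('Y')(Mul(-8, Pow(3, -1)), -256)) = Mul(-1, Mul(Rational(1, 2), -256, Add(7, Mul(2, -256)))) = Mul(-1, Mul(Rational(1, 2), -256, Add(7, -512))) = Mul(-1, Mul(Rational(1, 2), -256, -505)) = Mul(-1, 64640) = -64640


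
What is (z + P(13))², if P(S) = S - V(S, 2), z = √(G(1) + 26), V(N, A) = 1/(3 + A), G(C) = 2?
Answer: 4796/25 + 256*√7/5 ≈ 327.30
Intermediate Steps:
z = 2*√7 (z = √(2 + 26) = √28 = 2*√7 ≈ 5.2915)
P(S) = -⅕ + S (P(S) = S - 1/(3 + 2) = S - 1/5 = S - 1*⅕ = S - ⅕ = -⅕ + S)
(z + P(13))² = (2*√7 + (-⅕ + 13))² = (2*√7 + 64/5)² = (64/5 + 2*√7)²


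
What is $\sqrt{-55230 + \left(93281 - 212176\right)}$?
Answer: $5 i \sqrt{6965} \approx 417.28 i$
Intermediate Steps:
$\sqrt{-55230 + \left(93281 - 212176\right)} = \sqrt{-55230 - 118895} = \sqrt{-174125} = 5 i \sqrt{6965}$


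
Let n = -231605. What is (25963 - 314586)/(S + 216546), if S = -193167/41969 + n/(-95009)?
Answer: -1150864794233183/863453973628408 ≈ -1.3329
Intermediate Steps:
S = -8632373258/3987432721 (S = -193167/41969 - 231605/(-95009) = -193167*1/41969 - 231605*(-1/95009) = -193167/41969 + 231605/95009 = -8632373258/3987432721 ≈ -2.1649)
(25963 - 314586)/(S + 216546) = (25963 - 314586)/(-8632373258/3987432721 + 216546) = -288623/863453973628408/3987432721 = -288623*3987432721/863453973628408 = -1150864794233183/863453973628408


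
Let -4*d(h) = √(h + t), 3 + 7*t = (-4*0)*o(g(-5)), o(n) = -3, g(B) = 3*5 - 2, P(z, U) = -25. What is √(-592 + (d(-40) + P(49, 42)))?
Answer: √(-120932 - 7*I*√1981)/14 ≈ 0.031997 - 24.84*I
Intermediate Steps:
g(B) = 13 (g(B) = 15 - 2 = 13)
t = -3/7 (t = -3/7 + (-4*0*(-3))/7 = -3/7 + (0*(-3))/7 = -3/7 + (⅐)*0 = -3/7 + 0 = -3/7 ≈ -0.42857)
d(h) = -√(-3/7 + h)/4 (d(h) = -√(h - 3/7)/4 = -√(-3/7 + h)/4)
√(-592 + (d(-40) + P(49, 42))) = √(-592 + (-√(-21 + 49*(-40))/28 - 25)) = √(-592 + (-√(-21 - 1960)/28 - 25)) = √(-592 + (-I*√1981/28 - 25)) = √(-592 + (-25 - I*√1981/28)) = √(-617 - I*√1981/28)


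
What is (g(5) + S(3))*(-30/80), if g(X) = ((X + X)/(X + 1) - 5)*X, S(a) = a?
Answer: 41/8 ≈ 5.1250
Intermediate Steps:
g(X) = X*(-5 + 2*X/(1 + X)) (g(X) = ((2*X)/(1 + X) - 5)*X = (2*X/(1 + X) - 5)*X = (-5 + 2*X/(1 + X))*X = X*(-5 + 2*X/(1 + X)))
(g(5) + S(3))*(-30/80) = (-1*5*(5 + 3*5)/(1 + 5) + 3)*(-30/80) = (-1*5*(5 + 15)/6 + 3)*(-30*1/80) = (-1*5*⅙*20 + 3)*(-3/8) = (-50/3 + 3)*(-3/8) = -41/3*(-3/8) = 41/8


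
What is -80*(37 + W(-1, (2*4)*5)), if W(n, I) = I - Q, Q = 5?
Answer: -5760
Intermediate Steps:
W(n, I) = -5 + I (W(n, I) = I - 1*5 = I - 5 = -5 + I)
-80*(37 + W(-1, (2*4)*5)) = -80*(37 + (-5 + (2*4)*5)) = -80*(37 + (-5 + 8*5)) = -80*(37 + (-5 + 40)) = -80*(37 + 35) = -80*72 = -5760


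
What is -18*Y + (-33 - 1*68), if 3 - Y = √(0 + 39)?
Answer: -155 + 18*√39 ≈ -42.590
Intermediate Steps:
Y = 3 - √39 (Y = 3 - √(0 + 39) = 3 - √39 ≈ -3.2450)
-18*Y + (-33 - 1*68) = -18*(3 - √39) + (-33 - 1*68) = (-54 + 18*√39) + (-33 - 68) = (-54 + 18*√39) - 101 = -155 + 18*√39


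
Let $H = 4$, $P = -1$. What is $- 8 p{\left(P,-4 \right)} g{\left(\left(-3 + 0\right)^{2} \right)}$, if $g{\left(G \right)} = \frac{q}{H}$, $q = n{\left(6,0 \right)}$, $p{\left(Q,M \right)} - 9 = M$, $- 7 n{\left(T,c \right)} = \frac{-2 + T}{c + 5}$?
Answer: $\frac{8}{7} \approx 1.1429$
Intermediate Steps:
$n{\left(T,c \right)} = - \frac{-2 + T}{7 \left(5 + c\right)}$ ($n{\left(T,c \right)} = - \frac{\left(-2 + T\right) \frac{1}{c + 5}}{7} = - \frac{\left(-2 + T\right) \frac{1}{5 + c}}{7} = - \frac{\frac{1}{5 + c} \left(-2 + T\right)}{7} = - \frac{-2 + T}{7 \left(5 + c\right)}$)
$p{\left(Q,M \right)} = 9 + M$
$q = - \frac{4}{35}$ ($q = \frac{2 - 6}{7 \left(5 + 0\right)} = \frac{2 - 6}{7 \cdot 5} = \frac{1}{7} \cdot \frac{1}{5} \left(-4\right) = - \frac{4}{35} \approx -0.11429$)
$g{\left(G \right)} = - \frac{1}{35}$ ($g{\left(G \right)} = - \frac{4}{35 \cdot 4} = \left(- \frac{4}{35}\right) \frac{1}{4} = - \frac{1}{35}$)
$- 8 p{\left(P,-4 \right)} g{\left(\left(-3 + 0\right)^{2} \right)} = - 8 \left(9 - 4\right) \left(- \frac{1}{35}\right) = \left(-8\right) 5 \left(- \frac{1}{35}\right) = \left(-40\right) \left(- \frac{1}{35}\right) = \frac{8}{7}$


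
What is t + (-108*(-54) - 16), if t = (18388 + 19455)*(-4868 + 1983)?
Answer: -109171239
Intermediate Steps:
t = -109177055 (t = 37843*(-2885) = -109177055)
t + (-108*(-54) - 16) = -109177055 + (-108*(-54) - 16) = -109177055 + (5832 - 16) = -109177055 + 5816 = -109171239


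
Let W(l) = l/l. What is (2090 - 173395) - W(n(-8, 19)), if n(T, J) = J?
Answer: -171306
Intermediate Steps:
W(l) = 1
(2090 - 173395) - W(n(-8, 19)) = (2090 - 173395) - 1*1 = -171305 - 1 = -171306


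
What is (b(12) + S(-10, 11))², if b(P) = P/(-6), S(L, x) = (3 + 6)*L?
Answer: 8464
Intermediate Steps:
S(L, x) = 9*L
b(P) = -P/6 (b(P) = P*(-⅙) = -P/6)
(b(12) + S(-10, 11))² = (-⅙*12 + 9*(-10))² = (-2 - 90)² = (-92)² = 8464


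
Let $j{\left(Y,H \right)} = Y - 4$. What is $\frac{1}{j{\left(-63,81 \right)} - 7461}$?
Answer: $- \frac{1}{7528} \approx -0.00013284$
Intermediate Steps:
$j{\left(Y,H \right)} = -4 + Y$ ($j{\left(Y,H \right)} = Y - 4 = -4 + Y$)
$\frac{1}{j{\left(-63,81 \right)} - 7461} = \frac{1}{\left(-4 - 63\right) - 7461} = \frac{1}{-67 - 7461} = \frac{1}{-7528} = - \frac{1}{7528}$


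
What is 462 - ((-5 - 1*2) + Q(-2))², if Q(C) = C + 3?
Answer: 426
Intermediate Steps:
Q(C) = 3 + C
462 - ((-5 - 1*2) + Q(-2))² = 462 - ((-5 - 1*2) + (3 - 2))² = 462 - ((-5 - 2) + 1)² = 462 - (-7 + 1)² = 462 - 1*(-6)² = 462 - 1*36 = 462 - 36 = 426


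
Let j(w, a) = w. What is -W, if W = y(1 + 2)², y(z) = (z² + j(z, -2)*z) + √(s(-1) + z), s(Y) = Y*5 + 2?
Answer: -324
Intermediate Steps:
s(Y) = 2 + 5*Y (s(Y) = 5*Y + 2 = 2 + 5*Y)
y(z) = √(-3 + z) + 2*z² (y(z) = (z² + z*z) + √((2 + 5*(-1)) + z) = (z² + z²) + √((2 - 5) + z) = 2*z² + √(-3 + z) = √(-3 + z) + 2*z²)
W = 324 (W = (√(-3 + (1 + 2)) + 2*(1 + 2)²)² = (√(-3 + 3) + 2*3²)² = (√0 + 2*9)² = (0 + 18)² = 18² = 324)
-W = -1*324 = -324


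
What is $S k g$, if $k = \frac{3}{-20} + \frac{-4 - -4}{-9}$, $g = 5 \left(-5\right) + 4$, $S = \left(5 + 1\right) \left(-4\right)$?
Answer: $- \frac{378}{5} \approx -75.6$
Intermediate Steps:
$S = -24$ ($S = 6 \left(-4\right) = -24$)
$g = -21$ ($g = -25 + 4 = -21$)
$k = - \frac{3}{20}$ ($k = 3 \left(- \frac{1}{20}\right) + \left(-4 + 4\right) \left(- \frac{1}{9}\right) = - \frac{3}{20} + 0 \left(- \frac{1}{9}\right) = - \frac{3}{20} + 0 = - \frac{3}{20} \approx -0.15$)
$S k g = \left(-24\right) \left(- \frac{3}{20}\right) \left(-21\right) = \frac{18}{5} \left(-21\right) = - \frac{378}{5}$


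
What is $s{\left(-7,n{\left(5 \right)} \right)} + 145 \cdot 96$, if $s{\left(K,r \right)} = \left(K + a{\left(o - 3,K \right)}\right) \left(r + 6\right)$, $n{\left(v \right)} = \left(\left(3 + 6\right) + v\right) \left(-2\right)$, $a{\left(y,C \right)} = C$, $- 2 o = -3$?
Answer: $14228$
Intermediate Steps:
$o = \frac{3}{2}$ ($o = \left(- \frac{1}{2}\right) \left(-3\right) = \frac{3}{2} \approx 1.5$)
$n{\left(v \right)} = -18 - 2 v$ ($n{\left(v \right)} = \left(9 + v\right) \left(-2\right) = -18 - 2 v$)
$s{\left(K,r \right)} = 2 K \left(6 + r\right)$ ($s{\left(K,r \right)} = \left(K + K\right) \left(r + 6\right) = 2 K \left(6 + r\right)$)
$s{\left(-7,n{\left(5 \right)} \right)} + 145 \cdot 96 = 2 \left(-7\right) \left(6 - 28\right) + 145 \cdot 96 = 2 \left(-7\right) \left(6 - 28\right) + 13920 = 2 \left(-7\right) \left(-22\right) + 13920 = 308 + 13920 = 14228$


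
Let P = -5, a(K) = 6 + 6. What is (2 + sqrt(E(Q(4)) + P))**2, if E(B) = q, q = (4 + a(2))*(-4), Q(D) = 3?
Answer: (2 + I*sqrt(69))**2 ≈ -65.0 + 33.227*I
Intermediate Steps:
a(K) = 12
q = -64 (q = (4 + 12)*(-4) = 16*(-4) = -64)
E(B) = -64
(2 + sqrt(E(Q(4)) + P))**2 = (2 + sqrt(-64 - 5))**2 = (2 + sqrt(-69))**2 = (2 + I*sqrt(69))**2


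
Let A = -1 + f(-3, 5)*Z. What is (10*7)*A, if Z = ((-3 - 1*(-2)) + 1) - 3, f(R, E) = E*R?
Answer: 3080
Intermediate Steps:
Z = -3 (Z = ((-3 + 2) + 1) - 3 = (-1 + 1) - 3 = 0 - 3 = -3)
A = 44 (A = -1 + (5*(-3))*(-3) = -1 - 15*(-3) = -1 + 45 = 44)
(10*7)*A = (10*7)*44 = 70*44 = 3080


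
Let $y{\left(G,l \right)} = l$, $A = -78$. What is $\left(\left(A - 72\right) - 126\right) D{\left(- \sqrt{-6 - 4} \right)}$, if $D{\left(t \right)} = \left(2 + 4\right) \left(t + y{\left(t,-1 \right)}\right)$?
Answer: $1656 + 1656 i \sqrt{10} \approx 1656.0 + 5236.7 i$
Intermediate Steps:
$D{\left(t \right)} = -6 + 6 t$ ($D{\left(t \right)} = \left(2 + 4\right) \left(t - 1\right) = 6 \left(-1 + t\right) = -6 + 6 t$)
$\left(\left(A - 72\right) - 126\right) D{\left(- \sqrt{-6 - 4} \right)} = \left(\left(-78 - 72\right) - 126\right) \left(-6 + 6 \left(- \sqrt{-6 - 4}\right)\right) = \left(\left(-78 - 72\right) - 126\right) \left(-6 + 6 \left(- \sqrt{-10}\right)\right) = \left(-150 - 126\right) \left(-6 + 6 \left(- i \sqrt{10}\right)\right) = - 276 \left(-6 + 6 \left(- i \sqrt{10}\right)\right) = - 276 \left(-6 - 6 i \sqrt{10}\right) = 1656 + 1656 i \sqrt{10}$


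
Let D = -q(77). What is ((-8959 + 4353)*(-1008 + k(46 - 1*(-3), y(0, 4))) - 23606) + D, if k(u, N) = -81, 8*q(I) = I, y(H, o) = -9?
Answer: 39938547/8 ≈ 4.9923e+6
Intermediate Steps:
q(I) = I/8
D = -77/8 ≈ -9.6250
((-8959 + 4353)*(-1008 + k(46 - 1*(-3), y(0, 4))) - 23606) + D = ((-8959 + 4353)*(-1008 - 81) - 23606) - 77/8 = (-4606*(-1089) - 23606) - 77/8 = (5015934 - 23606) - 77/8 = 4992328 - 77/8 = 39938547/8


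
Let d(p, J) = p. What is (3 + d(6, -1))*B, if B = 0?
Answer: 0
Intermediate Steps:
(3 + d(6, -1))*B = (3 + 6)*0 = 9*0 = 0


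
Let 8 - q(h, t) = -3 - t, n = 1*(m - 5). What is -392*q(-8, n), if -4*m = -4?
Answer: -2744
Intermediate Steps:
m = 1 (m = -1/4*(-4) = 1)
n = -4 (n = 1*(1 - 5) = 1*(-4) = -4)
q(h, t) = 11 + t (q(h, t) = 8 - (-3 - t) = 8 + (3 + t) = 11 + t)
-392*q(-8, n) = -392*(11 - 4) = -392*7 = -2744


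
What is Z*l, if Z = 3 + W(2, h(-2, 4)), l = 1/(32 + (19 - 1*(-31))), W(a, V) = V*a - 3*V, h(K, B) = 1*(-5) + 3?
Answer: 5/82 ≈ 0.060976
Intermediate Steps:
h(K, B) = -2 (h(K, B) = -5 + 3 = -2)
W(a, V) = -3*V + V*a
l = 1/82 (l = 1/(32 + (19 + 31)) = 1/(32 + 50) = 1/82 ≈ 0.012195)
Z = 5 (Z = 3 - 2*(-3 + 2) = 3 - 2*(-1) = 3 + 2 = 5)
Z*l = 5*(1/82) = 5/82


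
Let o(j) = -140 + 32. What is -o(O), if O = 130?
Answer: 108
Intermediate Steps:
o(j) = -108
-o(O) = -1*(-108) = 108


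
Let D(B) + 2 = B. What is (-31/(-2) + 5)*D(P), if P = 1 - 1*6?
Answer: -287/2 ≈ -143.50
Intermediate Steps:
P = -5 (P = 1 - 6 = -5)
D(B) = -2 + B
(-31/(-2) + 5)*D(P) = (-31/(-2) + 5)*(-2 - 5) = (-31*(-½) + 5)*(-7) = (31/2 + 5)*(-7) = (41/2)*(-7) = -287/2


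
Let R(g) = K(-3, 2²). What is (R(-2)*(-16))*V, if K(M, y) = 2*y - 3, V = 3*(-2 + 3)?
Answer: -240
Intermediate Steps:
V = 3 (V = 3*1 = 3)
K(M, y) = -3 + 2*y
R(g) = 5 (R(g) = -3 + 2*2² = -3 + 2*4 = -3 + 8 = 5)
(R(-2)*(-16))*V = (5*(-16))*3 = -80*3 = -240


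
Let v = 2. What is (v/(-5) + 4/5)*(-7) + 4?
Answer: 6/5 ≈ 1.2000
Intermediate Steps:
(v/(-5) + 4/5)*(-7) + 4 = (2/(-5) + 4/5)*(-7) + 4 = (2*(-⅕) + 4*(⅕))*(-7) + 4 = (-⅖ + ⅘)*(-7) + 4 = (⅖)*(-7) + 4 = -14/5 + 4 = 6/5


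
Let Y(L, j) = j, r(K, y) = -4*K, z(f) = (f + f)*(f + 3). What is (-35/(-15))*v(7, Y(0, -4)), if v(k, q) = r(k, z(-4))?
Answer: -196/3 ≈ -65.333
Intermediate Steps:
z(f) = 2*f*(3 + f) (z(f) = (2*f)*(3 + f) = 2*f*(3 + f))
v(k, q) = -4*k
(-35/(-15))*v(7, Y(0, -4)) = (-35/(-15))*(-4*7) = -1/15*(-35)*(-28) = (7/3)*(-28) = -196/3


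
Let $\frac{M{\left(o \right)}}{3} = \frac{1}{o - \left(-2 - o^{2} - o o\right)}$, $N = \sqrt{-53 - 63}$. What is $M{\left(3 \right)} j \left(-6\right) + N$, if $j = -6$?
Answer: $\frac{108}{23} + 2 i \sqrt{29} \approx 4.6957 + 10.77 i$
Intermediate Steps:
$N = 2 i \sqrt{29}$ ($N = \sqrt{-116} = 2 i \sqrt{29} \approx 10.77 i$)
$M{\left(o \right)} = \frac{3}{2 + o + 2 o^{2}}$ ($M{\left(o \right)} = \frac{3}{o - \left(-2 - o^{2} - o o\right)} = \frac{3}{o + \left(\left(o^{2} + o^{2}\right) + 2\right)} = \frac{3}{o + \left(2 o^{2} + 2\right)} = \frac{3}{o + \left(2 + 2 o^{2}\right)} = \frac{3}{2 + o + 2 o^{2}}$)
$M{\left(3 \right)} j \left(-6\right) + N = \frac{3}{2 + 3 + 2 \cdot 3^{2}} \left(\left(-6\right) \left(-6\right)\right) + 2 i \sqrt{29} = \frac{3}{2 + 3 + 2 \cdot 9} \cdot 36 + 2 i \sqrt{29} = \frac{3}{2 + 3 + 18} \cdot 36 + 2 i \sqrt{29} = \frac{3}{23} \cdot 36 + 2 i \sqrt{29} = \frac{108}{23} + 2 i \sqrt{29}$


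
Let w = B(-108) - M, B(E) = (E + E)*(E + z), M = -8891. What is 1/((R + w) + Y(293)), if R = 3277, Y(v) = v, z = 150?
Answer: 1/3389 ≈ 0.00029507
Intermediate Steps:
B(E) = 2*E*(150 + E) (B(E) = (E + E)*(E + 150) = (2*E)*(150 + E) = 2*E*(150 + E))
w = -181 (w = 2*(-108)*(150 - 108) - 1*(-8891) = 2*(-108)*42 + 8891 = -9072 + 8891 = -181)
1/((R + w) + Y(293)) = 1/((3277 - 181) + 293) = 1/(3096 + 293) = 1/3389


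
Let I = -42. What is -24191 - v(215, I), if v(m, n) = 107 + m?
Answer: -24513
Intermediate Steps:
-24191 - v(215, I) = -24191 - (107 + 215) = -24191 - 1*322 = -24191 - 322 = -24513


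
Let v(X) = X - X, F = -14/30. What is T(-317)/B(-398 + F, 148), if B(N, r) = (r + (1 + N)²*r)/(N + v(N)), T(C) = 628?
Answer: -14075835/1315189753 ≈ -0.010703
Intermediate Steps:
F = -7/15 (F = -14*1/30 = -7/15 ≈ -0.46667)
v(X) = 0
B(N, r) = (r + r*(1 + N)²)/N (B(N, r) = (r + (1 + N)²*r)/(N + 0) = (r + r*(1 + N)²)/N)
T(-317)/B(-398 + F, 148) = 628/((148*(1 + (1 + (-398 - 7/15))²)/(-398 - 7/15))) = 628/((148*(1 + (1 - 5977/15)²)/(-5977/15))) = 628/((148*(-15/5977)*(1 + (-5962/15)²))) = 628/((148*(-15/5977)*(1 + 35545444/225))) = 628/((148*(-15/5977)*(35545669/225))) = 628/(-5260759012/89655) = 628*(-89655/5260759012) = -14075835/1315189753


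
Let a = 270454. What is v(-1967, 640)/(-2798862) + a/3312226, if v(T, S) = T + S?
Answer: 380679373625/4635231743406 ≈ 0.082127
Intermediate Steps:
v(T, S) = S + T
v(-1967, 640)/(-2798862) + a/3312226 = (640 - 1967)/(-2798862) + 270454/3312226 = -1327*(-1/2798862) + 270454*(1/3312226) = 1327/2798862 + 135227/1656113 = 380679373625/4635231743406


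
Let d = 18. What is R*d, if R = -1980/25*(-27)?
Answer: 192456/5 ≈ 38491.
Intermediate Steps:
R = 10692/5 (R = -1980/25*(-27) = -36*11/5*(-27) = -396/5*(-27) = 10692/5 ≈ 2138.4)
R*d = (10692/5)*18 = 192456/5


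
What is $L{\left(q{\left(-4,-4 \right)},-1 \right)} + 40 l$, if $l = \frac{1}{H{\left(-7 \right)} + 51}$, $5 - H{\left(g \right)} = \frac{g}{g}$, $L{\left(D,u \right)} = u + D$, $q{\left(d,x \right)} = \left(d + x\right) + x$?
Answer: $- \frac{135}{11} \approx -12.273$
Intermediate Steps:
$q{\left(d,x \right)} = d + 2 x$
$L{\left(D,u \right)} = D + u$
$H{\left(g \right)} = 4$ ($H{\left(g \right)} = 5 - \frac{g}{g} = 5 - 1 = 4$)
$l = \frac{1}{55}$ ($l = \frac{1}{4 + 51} = \frac{1}{55} \approx 0.018182$)
$L{\left(q{\left(-4,-4 \right)},-1 \right)} + 40 l = \left(\left(-4 + 2 \left(-4\right)\right) - 1\right) + 40 \cdot \frac{1}{55} = \left(\left(-4 - 8\right) - 1\right) + \frac{8}{11} = \left(-12 - 1\right) + \frac{8}{11} = -13 + \frac{8}{11} = - \frac{135}{11}$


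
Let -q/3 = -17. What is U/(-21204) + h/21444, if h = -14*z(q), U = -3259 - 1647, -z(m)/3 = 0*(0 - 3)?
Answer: 2453/10602 ≈ 0.23137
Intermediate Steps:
q = 51 (q = -3*(-17) = 51)
z(m) = 0 (z(m) = -0*(0 - 3) = -0*(-3) = -3*0 = 0)
U = -4906
h = 0 (h = -14*0 = 0)
U/(-21204) + h/21444 = -4906/(-21204) + 0/21444 = -4906*(-1/21204) + 0*(1/21444) = 2453/10602 + 0 = 2453/10602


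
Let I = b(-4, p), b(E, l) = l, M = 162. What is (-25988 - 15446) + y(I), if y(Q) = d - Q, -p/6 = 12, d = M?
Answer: -41200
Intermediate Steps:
d = 162
p = -72 (p = -6*12 = -72)
I = -72
y(Q) = 162 - Q
(-25988 - 15446) + y(I) = (-25988 - 15446) + (162 - 1*(-72)) = -41434 + (162 + 72) = -41434 + 234 = -41200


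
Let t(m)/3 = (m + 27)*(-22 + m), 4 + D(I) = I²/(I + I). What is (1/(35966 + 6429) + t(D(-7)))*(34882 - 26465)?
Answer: -2463257615977/169580 ≈ -1.4526e+7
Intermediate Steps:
D(I) = -4 + I/2 (D(I) = -4 + I²/(I + I) = -4 + I²/((2*I)) = -4 + (1/(2*I))*I² = -4 + I/2)
t(m) = 3*(-22 + m)*(27 + m) (t(m) = 3*((m + 27)*(-22 + m)) = 3*((27 + m)*(-22 + m)) = 3*((-22 + m)*(27 + m)) = 3*(-22 + m)*(27 + m))
(1/(35966 + 6429) + t(D(-7)))*(34882 - 26465) = (1/(35966 + 6429) + (-1782 + 3*(-4 + (½)*(-7))² + 15*(-4 + (½)*(-7))))*(34882 - 26465) = (1/42395 + (-1782 + 3*(-4 - 7/2)² + 15*(-4 - 7/2)))*8417 = (1/42395 + (-1782 + 3*(-15/2)² + 15*(-15/2)))*8417 = (1/42395 + (-1782 + 3*(225/4) - 225/2))*8417 = (1/42395 + (-1782 + 675/4 - 225/2))*8417 = (1/42395 - 6903/4)*8417 = -292652681/169580*8417 = -2463257615977/169580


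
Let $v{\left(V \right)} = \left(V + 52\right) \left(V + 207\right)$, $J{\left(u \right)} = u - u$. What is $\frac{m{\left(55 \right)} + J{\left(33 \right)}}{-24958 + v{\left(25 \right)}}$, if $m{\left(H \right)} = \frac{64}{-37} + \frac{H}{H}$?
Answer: $\frac{27}{262478} \approx 0.00010287$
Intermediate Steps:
$J{\left(u \right)} = 0$
$m{\left(H \right)} = - \frac{27}{37}$ ($m{\left(H \right)} = 64 \left(- \frac{1}{37}\right) + 1 = - \frac{64}{37} + 1 = - \frac{27}{37}$)
$v{\left(V \right)} = \left(52 + V\right) \left(207 + V\right)$
$\frac{m{\left(55 \right)} + J{\left(33 \right)}}{-24958 + v{\left(25 \right)}} = \frac{- \frac{27}{37} + 0}{-24958 + \left(10764 + 25^{2} + 259 \cdot 25\right)} = - \frac{27}{37 \left(-24958 + \left(10764 + 625 + 6475\right)\right)} = - \frac{27}{37 \left(-24958 + 17864\right)} = - \frac{27}{37 \left(-7094\right)} = \left(- \frac{27}{37}\right) \left(- \frac{1}{7094}\right) = \frac{27}{262478}$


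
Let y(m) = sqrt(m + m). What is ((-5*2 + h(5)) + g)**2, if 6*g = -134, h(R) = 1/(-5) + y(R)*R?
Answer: 294394/225 - 976*sqrt(10)/3 ≈ 279.62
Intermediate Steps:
y(m) = sqrt(2)*sqrt(m) (y(m) = sqrt(2*m) = sqrt(2)*sqrt(m))
h(R) = -1/5 + sqrt(2)*R**(3/2) (h(R) = 1/(-5) + (sqrt(2)*sqrt(R))*R = -1/5 + sqrt(2)*R**(3/2))
g = -67/3 (g = (1/6)*(-134) = -67/3 ≈ -22.333)
((-5*2 + h(5)) + g)**2 = ((-5*2 + (-1/5 + sqrt(2)*5**(3/2))) - 67/3)**2 = ((-10 + (-1/5 + sqrt(2)*(5*sqrt(5)))) - 67/3)**2 = ((-10 + (-1/5 + 5*sqrt(10))) - 67/3)**2 = ((-51/5 + 5*sqrt(10)) - 67/3)**2 = (-488/15 + 5*sqrt(10))**2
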